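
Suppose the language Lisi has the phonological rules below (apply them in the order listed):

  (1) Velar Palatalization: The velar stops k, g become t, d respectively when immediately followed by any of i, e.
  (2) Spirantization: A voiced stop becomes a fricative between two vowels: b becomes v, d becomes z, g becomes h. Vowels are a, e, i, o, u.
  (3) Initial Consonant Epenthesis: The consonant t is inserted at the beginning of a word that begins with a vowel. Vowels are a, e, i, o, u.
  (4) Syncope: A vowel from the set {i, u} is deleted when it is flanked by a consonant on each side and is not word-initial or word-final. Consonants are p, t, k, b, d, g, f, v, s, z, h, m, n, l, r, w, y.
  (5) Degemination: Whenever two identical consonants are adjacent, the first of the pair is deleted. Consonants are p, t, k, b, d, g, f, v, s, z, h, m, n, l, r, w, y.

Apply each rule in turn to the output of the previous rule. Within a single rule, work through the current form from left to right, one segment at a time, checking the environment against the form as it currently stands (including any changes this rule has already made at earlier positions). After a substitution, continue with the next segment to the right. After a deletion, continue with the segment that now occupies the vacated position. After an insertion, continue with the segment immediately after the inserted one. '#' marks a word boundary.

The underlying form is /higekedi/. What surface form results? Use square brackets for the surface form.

(1) Velar Palatalization: [higekedi] → [hidetedi]
(2) Spirantization: [hidetedi] → [hizetezi]
(3) Initial Consonant Epenthesis: no change — [hizetezi]
(4) Syncope: [hizetezi] → [hzetezi]
(5) Degemination: no change — [hzetezi]

[hzetezi]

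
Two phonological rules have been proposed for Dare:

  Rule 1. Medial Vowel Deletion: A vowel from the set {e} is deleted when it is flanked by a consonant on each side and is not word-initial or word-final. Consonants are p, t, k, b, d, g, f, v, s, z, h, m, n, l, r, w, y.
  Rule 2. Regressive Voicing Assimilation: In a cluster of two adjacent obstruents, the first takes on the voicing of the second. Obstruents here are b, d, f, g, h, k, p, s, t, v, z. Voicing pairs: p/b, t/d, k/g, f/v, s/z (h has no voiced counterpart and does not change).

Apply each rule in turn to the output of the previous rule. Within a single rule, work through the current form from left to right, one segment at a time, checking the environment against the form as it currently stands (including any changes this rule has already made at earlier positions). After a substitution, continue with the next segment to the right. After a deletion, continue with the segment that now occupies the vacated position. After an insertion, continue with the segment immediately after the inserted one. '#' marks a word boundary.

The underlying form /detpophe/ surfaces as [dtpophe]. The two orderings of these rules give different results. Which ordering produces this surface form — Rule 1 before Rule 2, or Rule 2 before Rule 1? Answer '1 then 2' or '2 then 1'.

Order 1 then 2:
  1 Medial Vowel Deletion: [detpophe] → [dtpophe]
  2 Regressive Voicing Assimilation: [dtpophe] → [ttpophe]
  result: [ttpophe]
Order 2 then 1:
  2 Regressive Voicing Assimilation: no change — [detpophe]
  1 Medial Vowel Deletion: [detpophe] → [dtpophe]
  result: [dtpophe]

2 then 1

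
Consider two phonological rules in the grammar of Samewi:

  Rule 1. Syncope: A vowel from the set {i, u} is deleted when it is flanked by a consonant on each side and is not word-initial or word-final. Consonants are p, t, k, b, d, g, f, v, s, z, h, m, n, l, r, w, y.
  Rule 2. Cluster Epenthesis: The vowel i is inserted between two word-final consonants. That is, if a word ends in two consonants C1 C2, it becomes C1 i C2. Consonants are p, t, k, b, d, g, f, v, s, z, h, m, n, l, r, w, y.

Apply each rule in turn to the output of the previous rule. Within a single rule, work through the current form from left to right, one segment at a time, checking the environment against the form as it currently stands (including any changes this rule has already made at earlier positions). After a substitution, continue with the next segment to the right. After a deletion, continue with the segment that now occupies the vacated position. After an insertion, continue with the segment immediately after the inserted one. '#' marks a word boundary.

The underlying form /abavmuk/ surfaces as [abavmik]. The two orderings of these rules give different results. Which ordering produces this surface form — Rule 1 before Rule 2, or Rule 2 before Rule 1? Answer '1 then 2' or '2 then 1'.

Order 1 then 2:
  1 Syncope: [abavmuk] → [abavmk]
  2 Cluster Epenthesis: [abavmk] → [abavmik]
  result: [abavmik]
Order 2 then 1:
  2 Cluster Epenthesis: no change — [abavmuk]
  1 Syncope: [abavmuk] → [abavmk]
  result: [abavmk]

1 then 2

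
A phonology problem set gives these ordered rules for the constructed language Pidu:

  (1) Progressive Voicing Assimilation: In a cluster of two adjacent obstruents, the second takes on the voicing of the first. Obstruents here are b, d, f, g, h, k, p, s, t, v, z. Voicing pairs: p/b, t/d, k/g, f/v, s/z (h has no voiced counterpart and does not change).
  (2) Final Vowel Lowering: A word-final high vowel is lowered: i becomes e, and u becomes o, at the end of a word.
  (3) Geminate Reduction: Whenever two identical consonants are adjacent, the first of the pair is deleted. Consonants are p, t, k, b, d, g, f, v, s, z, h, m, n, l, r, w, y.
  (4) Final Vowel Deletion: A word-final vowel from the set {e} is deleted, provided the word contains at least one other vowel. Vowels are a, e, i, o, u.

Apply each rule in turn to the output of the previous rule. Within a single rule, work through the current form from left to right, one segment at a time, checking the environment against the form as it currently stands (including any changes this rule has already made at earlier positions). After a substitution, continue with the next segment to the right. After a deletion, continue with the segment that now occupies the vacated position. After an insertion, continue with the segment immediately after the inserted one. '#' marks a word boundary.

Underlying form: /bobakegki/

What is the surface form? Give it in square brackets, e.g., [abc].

(1) Progressive Voicing Assimilation: [bobakegki] → [bobakeggi]
(2) Final Vowel Lowering: [bobakeggi] → [bobakegge]
(3) Geminate Reduction: [bobakegge] → [bobakege]
(4) Final Vowel Deletion: [bobakege] → [bobakeg]

[bobakeg]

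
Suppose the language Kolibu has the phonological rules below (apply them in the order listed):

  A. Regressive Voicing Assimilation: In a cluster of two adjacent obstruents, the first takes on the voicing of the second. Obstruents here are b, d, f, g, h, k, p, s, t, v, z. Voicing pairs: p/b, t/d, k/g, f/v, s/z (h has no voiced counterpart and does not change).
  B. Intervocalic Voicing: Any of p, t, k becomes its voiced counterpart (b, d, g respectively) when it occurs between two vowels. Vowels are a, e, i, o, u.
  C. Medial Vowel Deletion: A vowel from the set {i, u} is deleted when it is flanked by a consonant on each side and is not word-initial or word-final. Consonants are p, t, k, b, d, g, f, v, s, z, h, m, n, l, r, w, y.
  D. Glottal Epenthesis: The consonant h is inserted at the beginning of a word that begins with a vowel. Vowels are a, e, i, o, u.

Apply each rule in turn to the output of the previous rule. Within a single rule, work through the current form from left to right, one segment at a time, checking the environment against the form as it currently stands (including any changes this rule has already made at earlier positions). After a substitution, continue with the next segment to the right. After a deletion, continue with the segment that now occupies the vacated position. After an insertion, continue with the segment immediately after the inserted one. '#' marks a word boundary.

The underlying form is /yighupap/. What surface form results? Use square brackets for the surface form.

[ykhbap]

A Regressive Voicing Assimilation: [yighupap] → [yikhupap]
B Intervocalic Voicing: [yikhupap] → [yikhubap]
C Medial Vowel Deletion: [yikhubap] → [ykhbap]
D Glottal Epenthesis: no change — [ykhbap]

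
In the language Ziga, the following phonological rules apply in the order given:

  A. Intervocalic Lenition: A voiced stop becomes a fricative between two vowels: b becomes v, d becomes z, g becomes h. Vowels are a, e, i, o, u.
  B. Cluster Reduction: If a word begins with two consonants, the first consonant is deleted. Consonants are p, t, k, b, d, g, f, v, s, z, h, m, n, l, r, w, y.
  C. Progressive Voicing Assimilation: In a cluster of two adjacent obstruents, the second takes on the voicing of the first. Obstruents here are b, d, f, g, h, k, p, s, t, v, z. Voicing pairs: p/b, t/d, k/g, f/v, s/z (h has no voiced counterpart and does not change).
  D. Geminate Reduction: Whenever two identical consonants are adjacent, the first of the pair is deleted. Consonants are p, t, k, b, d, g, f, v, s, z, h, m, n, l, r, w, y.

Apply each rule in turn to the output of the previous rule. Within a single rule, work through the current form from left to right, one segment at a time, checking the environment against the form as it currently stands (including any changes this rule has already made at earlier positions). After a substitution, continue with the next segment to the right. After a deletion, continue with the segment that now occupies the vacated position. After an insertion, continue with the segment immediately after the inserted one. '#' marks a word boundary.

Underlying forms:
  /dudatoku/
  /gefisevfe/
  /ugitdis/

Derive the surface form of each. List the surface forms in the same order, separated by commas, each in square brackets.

/dudatoku/:
  A Intervocalic Lenition: [dudatoku] → [duzatoku]
  B Cluster Reduction: no change — [duzatoku]
  C Progressive Voicing Assimilation: no change — [duzatoku]
  D Geminate Reduction: no change — [duzatoku]
/gefisevfe/:
  A Intervocalic Lenition: no change — [gefisevfe]
  B Cluster Reduction: no change — [gefisevfe]
  C Progressive Voicing Assimilation: [gefisevfe] → [gefisevve]
  D Geminate Reduction: [gefisevve] → [gefiseve]
/ugitdis/:
  A Intervocalic Lenition: [ugitdis] → [uhitdis]
  B Cluster Reduction: no change — [uhitdis]
  C Progressive Voicing Assimilation: [uhitdis] → [uhittis]
  D Geminate Reduction: [uhittis] → [uhitis]

[duzatoku], [gefiseve], [uhitis]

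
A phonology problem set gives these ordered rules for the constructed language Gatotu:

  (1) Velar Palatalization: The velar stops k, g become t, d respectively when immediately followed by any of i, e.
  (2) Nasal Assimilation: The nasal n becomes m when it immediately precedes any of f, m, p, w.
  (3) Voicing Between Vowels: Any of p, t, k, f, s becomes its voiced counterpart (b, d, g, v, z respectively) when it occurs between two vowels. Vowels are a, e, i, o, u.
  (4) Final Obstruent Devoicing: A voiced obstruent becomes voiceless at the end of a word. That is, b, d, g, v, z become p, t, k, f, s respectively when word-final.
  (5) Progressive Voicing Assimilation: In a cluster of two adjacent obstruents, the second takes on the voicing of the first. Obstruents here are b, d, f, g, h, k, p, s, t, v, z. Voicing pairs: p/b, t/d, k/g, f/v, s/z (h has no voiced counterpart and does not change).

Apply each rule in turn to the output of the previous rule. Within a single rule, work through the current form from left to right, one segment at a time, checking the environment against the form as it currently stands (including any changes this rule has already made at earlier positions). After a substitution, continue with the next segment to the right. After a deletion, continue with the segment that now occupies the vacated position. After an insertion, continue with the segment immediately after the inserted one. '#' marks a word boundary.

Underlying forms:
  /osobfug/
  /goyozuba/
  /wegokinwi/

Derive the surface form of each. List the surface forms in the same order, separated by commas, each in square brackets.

/osobfug/:
  (1) Velar Palatalization: no change — [osobfug]
  (2) Nasal Assimilation: no change — [osobfug]
  (3) Voicing Between Vowels: [osobfug] → [ozobfug]
  (4) Final Obstruent Devoicing: [ozobfug] → [ozobfuk]
  (5) Progressive Voicing Assimilation: [ozobfuk] → [ozobvuk]
/goyozuba/:
  (1) Velar Palatalization: no change — [goyozuba]
  (2) Nasal Assimilation: no change — [goyozuba]
  (3) Voicing Between Vowels: no change — [goyozuba]
  (4) Final Obstruent Devoicing: no change — [goyozuba]
  (5) Progressive Voicing Assimilation: no change — [goyozuba]
/wegokinwi/:
  (1) Velar Palatalization: [wegokinwi] → [wegotinwi]
  (2) Nasal Assimilation: [wegotinwi] → [wegotimwi]
  (3) Voicing Between Vowels: [wegotimwi] → [wegodimwi]
  (4) Final Obstruent Devoicing: no change — [wegodimwi]
  (5) Progressive Voicing Assimilation: no change — [wegodimwi]

[ozobvuk], [goyozuba], [wegodimwi]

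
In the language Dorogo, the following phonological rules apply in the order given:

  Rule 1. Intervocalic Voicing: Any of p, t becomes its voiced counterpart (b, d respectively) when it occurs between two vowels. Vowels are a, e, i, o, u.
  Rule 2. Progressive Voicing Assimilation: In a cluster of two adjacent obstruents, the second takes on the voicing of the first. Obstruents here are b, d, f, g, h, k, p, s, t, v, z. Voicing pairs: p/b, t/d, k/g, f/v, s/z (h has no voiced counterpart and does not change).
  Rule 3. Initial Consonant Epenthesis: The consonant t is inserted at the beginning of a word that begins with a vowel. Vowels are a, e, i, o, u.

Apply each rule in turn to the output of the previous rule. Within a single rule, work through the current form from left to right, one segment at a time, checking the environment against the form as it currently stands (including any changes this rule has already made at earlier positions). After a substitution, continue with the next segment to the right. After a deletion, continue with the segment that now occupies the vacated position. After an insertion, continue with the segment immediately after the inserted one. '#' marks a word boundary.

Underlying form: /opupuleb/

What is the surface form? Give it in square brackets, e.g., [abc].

Rule 1 Intervocalic Voicing: [opupuleb] → [obubuleb]
Rule 2 Progressive Voicing Assimilation: no change — [obubuleb]
Rule 3 Initial Consonant Epenthesis: [obubuleb] → [tobubuleb]

[tobubuleb]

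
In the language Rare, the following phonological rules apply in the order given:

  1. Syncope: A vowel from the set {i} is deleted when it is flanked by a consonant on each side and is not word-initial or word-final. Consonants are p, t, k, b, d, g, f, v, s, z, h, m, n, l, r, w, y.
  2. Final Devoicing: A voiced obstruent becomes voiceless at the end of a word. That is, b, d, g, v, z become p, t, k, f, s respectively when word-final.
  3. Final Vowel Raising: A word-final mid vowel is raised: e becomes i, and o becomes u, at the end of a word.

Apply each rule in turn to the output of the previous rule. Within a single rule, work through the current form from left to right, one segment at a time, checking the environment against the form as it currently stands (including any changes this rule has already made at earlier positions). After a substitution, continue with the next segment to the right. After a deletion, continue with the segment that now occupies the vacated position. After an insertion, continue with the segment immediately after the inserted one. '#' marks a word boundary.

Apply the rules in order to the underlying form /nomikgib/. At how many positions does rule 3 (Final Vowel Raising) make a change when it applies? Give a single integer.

1 Syncope: [nomikgib] → [nomkgb]
2 Final Devoicing: [nomkgb] → [nomkgp]
3 Final Vowel Raising: no change — [nomkgp]
Rule 3 changed 0 position(s).

0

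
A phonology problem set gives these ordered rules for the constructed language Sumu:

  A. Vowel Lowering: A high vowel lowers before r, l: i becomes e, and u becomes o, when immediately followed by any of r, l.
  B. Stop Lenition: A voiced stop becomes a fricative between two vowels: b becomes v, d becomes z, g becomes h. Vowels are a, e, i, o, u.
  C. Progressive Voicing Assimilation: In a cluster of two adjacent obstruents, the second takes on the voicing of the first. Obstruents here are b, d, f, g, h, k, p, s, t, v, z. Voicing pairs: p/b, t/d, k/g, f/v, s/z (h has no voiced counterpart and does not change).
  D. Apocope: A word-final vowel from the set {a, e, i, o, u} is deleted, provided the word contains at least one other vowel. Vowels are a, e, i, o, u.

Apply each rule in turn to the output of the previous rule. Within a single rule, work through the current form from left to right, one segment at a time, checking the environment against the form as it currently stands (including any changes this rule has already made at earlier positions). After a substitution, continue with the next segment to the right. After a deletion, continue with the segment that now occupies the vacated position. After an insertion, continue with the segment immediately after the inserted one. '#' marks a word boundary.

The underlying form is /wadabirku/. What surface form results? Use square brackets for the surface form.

[wazaverk]

A Vowel Lowering: [wadabirku] → [wadaberku]
B Stop Lenition: [wadaberku] → [wazaverku]
C Progressive Voicing Assimilation: no change — [wazaverku]
D Apocope: [wazaverku] → [wazaverk]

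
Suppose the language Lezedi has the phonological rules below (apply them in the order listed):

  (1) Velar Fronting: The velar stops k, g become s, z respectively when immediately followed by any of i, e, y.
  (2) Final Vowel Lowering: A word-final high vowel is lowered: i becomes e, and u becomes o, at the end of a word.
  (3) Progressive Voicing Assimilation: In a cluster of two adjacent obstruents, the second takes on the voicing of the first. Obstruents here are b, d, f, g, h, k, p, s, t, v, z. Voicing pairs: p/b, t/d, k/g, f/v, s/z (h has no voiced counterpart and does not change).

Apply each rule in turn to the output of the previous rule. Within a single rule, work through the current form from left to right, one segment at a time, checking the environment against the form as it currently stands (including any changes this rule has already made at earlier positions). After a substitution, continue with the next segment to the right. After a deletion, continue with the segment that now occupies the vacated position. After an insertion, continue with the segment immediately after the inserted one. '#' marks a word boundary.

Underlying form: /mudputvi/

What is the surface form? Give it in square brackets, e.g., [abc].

(1) Velar Fronting: no change — [mudputvi]
(2) Final Vowel Lowering: [mudputvi] → [mudputve]
(3) Progressive Voicing Assimilation: [mudputve] → [mudbutfe]

[mudbutfe]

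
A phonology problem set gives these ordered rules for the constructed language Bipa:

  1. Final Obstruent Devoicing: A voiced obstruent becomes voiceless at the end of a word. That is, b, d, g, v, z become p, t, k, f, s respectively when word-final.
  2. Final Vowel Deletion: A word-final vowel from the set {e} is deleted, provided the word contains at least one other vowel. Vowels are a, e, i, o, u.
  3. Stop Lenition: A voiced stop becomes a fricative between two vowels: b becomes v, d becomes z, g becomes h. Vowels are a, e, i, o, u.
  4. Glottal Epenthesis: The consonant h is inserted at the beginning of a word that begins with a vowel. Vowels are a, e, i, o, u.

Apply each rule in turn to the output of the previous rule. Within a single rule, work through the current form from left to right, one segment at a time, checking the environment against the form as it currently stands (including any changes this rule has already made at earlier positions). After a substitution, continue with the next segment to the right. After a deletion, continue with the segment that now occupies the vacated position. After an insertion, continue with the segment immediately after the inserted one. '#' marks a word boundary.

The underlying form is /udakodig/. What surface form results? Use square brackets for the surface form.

1 Final Obstruent Devoicing: [udakodig] → [udakodik]
2 Final Vowel Deletion: no change — [udakodik]
3 Stop Lenition: [udakodik] → [uzakozik]
4 Glottal Epenthesis: [uzakozik] → [huzakozik]

[huzakozik]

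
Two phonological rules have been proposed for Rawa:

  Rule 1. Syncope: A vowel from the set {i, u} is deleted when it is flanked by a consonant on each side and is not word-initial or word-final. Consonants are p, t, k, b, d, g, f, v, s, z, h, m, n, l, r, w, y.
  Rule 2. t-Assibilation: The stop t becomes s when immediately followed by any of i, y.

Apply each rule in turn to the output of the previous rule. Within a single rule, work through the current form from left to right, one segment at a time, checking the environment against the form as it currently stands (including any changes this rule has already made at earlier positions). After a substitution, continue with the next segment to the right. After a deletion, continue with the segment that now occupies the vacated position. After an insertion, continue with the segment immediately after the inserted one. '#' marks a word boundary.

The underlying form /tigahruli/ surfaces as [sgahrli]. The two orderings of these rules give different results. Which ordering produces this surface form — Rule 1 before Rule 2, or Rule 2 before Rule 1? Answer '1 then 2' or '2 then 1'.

2 then 1

Order 1 then 2:
  1 Syncope: [tigahruli] → [tgahrli]
  2 t-Assibilation: no change — [tgahrli]
  result: [tgahrli]
Order 2 then 1:
  2 t-Assibilation: [tigahruli] → [sigahruli]
  1 Syncope: [sigahruli] → [sgahrli]
  result: [sgahrli]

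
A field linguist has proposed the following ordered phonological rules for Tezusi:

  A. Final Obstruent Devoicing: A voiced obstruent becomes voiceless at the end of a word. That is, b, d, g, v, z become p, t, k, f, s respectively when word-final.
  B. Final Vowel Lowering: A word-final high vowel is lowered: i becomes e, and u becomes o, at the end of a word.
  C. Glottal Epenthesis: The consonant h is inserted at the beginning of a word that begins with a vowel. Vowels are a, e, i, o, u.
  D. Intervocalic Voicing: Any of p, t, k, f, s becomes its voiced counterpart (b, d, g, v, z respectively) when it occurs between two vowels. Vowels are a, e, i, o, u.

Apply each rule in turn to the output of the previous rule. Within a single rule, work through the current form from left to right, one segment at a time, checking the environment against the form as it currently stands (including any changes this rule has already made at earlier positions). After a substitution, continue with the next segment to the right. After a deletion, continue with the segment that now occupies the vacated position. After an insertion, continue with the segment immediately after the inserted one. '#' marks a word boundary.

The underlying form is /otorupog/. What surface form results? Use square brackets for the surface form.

[hodorubok]

A Final Obstruent Devoicing: [otorupog] → [otorupok]
B Final Vowel Lowering: no change — [otorupok]
C Glottal Epenthesis: [otorupok] → [hotorupok]
D Intervocalic Voicing: [hotorupok] → [hodorubok]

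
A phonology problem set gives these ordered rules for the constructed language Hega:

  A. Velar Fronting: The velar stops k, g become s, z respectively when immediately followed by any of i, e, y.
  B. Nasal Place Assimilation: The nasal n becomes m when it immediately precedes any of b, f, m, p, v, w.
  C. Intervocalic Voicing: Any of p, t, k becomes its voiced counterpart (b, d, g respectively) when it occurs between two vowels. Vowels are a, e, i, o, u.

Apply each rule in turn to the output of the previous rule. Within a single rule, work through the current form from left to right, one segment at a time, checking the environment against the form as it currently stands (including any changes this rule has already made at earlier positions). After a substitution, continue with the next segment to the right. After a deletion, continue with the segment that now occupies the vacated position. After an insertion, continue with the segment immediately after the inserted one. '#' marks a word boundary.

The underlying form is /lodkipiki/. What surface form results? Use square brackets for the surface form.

A Velar Fronting: [lodkipiki] → [lodsipisi]
B Nasal Place Assimilation: no change — [lodsipisi]
C Intervocalic Voicing: [lodsipisi] → [lodsibisi]

[lodsibisi]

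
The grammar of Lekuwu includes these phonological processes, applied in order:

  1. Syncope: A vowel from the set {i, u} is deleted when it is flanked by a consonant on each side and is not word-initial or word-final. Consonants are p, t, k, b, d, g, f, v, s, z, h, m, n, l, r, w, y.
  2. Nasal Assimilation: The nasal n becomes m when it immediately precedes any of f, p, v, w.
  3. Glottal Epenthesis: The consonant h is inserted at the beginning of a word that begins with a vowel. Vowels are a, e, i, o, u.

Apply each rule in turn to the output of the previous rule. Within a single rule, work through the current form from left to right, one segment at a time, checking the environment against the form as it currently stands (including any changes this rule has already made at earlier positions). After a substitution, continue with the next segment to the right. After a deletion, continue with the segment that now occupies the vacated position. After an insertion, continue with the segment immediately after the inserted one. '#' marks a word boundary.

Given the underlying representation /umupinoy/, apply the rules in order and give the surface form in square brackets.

1 Syncope: [umupinoy] → [umpnoy]
2 Nasal Assimilation: no change — [umpnoy]
3 Glottal Epenthesis: [umpnoy] → [humpnoy]

[humpnoy]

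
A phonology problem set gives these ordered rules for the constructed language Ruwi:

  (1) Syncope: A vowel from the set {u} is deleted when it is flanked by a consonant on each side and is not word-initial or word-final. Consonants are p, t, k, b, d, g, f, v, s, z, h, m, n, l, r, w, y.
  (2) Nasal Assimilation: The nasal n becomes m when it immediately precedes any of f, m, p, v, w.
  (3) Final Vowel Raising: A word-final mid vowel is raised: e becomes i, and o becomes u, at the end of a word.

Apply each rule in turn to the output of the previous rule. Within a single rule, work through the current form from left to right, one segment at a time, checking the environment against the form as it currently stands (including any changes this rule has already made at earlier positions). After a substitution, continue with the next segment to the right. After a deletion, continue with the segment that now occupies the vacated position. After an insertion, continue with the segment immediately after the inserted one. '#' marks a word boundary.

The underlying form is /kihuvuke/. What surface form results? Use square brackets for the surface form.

[kihvki]

(1) Syncope: [kihuvuke] → [kihvke]
(2) Nasal Assimilation: no change — [kihvke]
(3) Final Vowel Raising: [kihvke] → [kihvki]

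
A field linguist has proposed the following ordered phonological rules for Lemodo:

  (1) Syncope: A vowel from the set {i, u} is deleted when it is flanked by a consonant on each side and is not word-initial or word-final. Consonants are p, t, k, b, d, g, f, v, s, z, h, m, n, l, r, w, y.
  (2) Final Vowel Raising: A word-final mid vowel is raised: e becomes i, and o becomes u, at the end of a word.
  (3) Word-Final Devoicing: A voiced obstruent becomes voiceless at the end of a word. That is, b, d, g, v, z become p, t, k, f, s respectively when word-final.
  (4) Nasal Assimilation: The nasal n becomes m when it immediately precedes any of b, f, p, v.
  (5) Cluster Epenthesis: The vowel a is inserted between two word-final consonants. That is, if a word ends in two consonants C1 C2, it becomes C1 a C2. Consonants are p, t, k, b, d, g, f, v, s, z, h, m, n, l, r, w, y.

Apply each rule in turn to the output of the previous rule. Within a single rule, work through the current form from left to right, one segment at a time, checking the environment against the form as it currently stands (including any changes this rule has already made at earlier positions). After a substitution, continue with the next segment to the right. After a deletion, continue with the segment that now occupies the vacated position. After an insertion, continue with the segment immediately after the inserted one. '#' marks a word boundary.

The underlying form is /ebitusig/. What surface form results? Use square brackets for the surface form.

(1) Syncope: [ebitusig] → [ebtsg]
(2) Final Vowel Raising: no change — [ebtsg]
(3) Word-Final Devoicing: [ebtsg] → [ebtsk]
(4) Nasal Assimilation: no change — [ebtsk]
(5) Cluster Epenthesis: [ebtsk] → [ebtsak]

[ebtsak]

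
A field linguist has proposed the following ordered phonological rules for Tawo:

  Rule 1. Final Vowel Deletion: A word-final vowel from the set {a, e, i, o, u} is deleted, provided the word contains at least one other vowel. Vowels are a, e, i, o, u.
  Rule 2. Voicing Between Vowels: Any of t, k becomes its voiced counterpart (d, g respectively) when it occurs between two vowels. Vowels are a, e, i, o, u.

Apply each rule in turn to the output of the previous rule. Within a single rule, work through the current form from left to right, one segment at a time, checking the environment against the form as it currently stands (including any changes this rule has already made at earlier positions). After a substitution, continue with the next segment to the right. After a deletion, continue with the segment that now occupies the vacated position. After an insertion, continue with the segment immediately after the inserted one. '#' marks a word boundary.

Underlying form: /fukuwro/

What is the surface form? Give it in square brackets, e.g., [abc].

[fuguwr]

Rule 1 Final Vowel Deletion: [fukuwro] → [fukuwr]
Rule 2 Voicing Between Vowels: [fukuwr] → [fuguwr]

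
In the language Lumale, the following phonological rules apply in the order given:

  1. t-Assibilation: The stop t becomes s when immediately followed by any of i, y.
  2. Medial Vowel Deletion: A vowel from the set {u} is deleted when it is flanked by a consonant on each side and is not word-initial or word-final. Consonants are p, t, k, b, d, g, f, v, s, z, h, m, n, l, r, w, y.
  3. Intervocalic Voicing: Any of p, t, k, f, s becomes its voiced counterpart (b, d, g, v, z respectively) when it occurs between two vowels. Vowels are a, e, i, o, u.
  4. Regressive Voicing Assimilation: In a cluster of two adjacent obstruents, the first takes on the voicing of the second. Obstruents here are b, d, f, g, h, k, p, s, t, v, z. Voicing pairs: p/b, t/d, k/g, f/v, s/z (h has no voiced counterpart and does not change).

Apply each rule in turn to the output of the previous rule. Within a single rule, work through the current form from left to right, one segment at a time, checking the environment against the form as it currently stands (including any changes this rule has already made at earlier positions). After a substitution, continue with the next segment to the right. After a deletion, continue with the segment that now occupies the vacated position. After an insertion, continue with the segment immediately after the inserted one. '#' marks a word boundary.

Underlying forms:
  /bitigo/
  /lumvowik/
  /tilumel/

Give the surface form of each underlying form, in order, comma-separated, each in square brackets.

[bizigo], [lmvowik], [silmel]

/bitigo/:
  1 t-Assibilation: [bitigo] → [bisigo]
  2 Medial Vowel Deletion: no change — [bisigo]
  3 Intervocalic Voicing: [bisigo] → [bizigo]
  4 Regressive Voicing Assimilation: no change — [bizigo]
/lumvowik/:
  1 t-Assibilation: no change — [lumvowik]
  2 Medial Vowel Deletion: [lumvowik] → [lmvowik]
  3 Intervocalic Voicing: no change — [lmvowik]
  4 Regressive Voicing Assimilation: no change — [lmvowik]
/tilumel/:
  1 t-Assibilation: [tilumel] → [silumel]
  2 Medial Vowel Deletion: [silumel] → [silmel]
  3 Intervocalic Voicing: no change — [silmel]
  4 Regressive Voicing Assimilation: no change — [silmel]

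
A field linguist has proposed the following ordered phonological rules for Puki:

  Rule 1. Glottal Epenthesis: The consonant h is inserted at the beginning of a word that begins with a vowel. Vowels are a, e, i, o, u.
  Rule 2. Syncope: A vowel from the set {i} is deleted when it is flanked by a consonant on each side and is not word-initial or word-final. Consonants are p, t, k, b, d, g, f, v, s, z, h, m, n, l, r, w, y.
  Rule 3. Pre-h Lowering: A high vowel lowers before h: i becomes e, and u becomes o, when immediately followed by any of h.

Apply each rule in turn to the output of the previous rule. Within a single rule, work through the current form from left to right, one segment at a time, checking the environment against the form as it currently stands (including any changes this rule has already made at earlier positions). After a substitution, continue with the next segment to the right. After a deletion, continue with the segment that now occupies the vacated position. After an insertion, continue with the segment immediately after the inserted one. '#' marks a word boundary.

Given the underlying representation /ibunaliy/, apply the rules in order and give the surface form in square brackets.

Rule 1 Glottal Epenthesis: [ibunaliy] → [hibunaliy]
Rule 2 Syncope: [hibunaliy] → [hbunaly]
Rule 3 Pre-h Lowering: no change — [hbunaly]

[hbunaly]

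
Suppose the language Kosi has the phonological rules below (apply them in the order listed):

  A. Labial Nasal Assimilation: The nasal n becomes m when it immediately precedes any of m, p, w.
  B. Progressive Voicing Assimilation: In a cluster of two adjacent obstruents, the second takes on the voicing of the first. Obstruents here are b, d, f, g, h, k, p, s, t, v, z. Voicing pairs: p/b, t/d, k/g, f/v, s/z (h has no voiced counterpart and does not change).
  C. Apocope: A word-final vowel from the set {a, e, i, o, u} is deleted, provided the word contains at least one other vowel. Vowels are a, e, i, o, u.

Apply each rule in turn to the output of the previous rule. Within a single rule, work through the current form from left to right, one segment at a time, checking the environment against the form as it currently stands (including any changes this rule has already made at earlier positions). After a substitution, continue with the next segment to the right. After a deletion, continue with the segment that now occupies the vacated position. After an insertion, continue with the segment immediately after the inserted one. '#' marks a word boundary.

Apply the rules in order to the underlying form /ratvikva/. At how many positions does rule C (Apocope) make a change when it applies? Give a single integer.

A Labial Nasal Assimilation: no change — [ratvikva]
B Progressive Voicing Assimilation: [ratvikva] → [ratfikfa]
C Apocope: [ratfikfa] → [ratfikf]
Rule C changed 1 position(s).

1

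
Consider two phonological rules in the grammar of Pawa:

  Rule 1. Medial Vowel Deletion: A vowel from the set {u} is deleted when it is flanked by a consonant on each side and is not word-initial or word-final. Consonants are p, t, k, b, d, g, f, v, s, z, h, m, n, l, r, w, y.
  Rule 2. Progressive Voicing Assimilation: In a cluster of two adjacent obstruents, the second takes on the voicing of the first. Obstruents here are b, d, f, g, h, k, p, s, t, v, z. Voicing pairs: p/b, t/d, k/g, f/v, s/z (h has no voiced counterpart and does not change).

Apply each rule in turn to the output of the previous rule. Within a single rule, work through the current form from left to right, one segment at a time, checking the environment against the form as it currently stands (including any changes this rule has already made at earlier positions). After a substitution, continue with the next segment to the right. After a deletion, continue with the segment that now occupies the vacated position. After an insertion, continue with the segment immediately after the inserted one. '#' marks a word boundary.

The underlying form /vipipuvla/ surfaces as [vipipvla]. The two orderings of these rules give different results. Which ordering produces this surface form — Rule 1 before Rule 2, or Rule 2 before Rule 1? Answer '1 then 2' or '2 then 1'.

Order 1 then 2:
  1 Medial Vowel Deletion: [vipipuvla] → [vipipvla]
  2 Progressive Voicing Assimilation: [vipipvla] → [vipipfla]
  result: [vipipfla]
Order 2 then 1:
  2 Progressive Voicing Assimilation: no change — [vipipuvla]
  1 Medial Vowel Deletion: [vipipuvla] → [vipipvla]
  result: [vipipvla]

2 then 1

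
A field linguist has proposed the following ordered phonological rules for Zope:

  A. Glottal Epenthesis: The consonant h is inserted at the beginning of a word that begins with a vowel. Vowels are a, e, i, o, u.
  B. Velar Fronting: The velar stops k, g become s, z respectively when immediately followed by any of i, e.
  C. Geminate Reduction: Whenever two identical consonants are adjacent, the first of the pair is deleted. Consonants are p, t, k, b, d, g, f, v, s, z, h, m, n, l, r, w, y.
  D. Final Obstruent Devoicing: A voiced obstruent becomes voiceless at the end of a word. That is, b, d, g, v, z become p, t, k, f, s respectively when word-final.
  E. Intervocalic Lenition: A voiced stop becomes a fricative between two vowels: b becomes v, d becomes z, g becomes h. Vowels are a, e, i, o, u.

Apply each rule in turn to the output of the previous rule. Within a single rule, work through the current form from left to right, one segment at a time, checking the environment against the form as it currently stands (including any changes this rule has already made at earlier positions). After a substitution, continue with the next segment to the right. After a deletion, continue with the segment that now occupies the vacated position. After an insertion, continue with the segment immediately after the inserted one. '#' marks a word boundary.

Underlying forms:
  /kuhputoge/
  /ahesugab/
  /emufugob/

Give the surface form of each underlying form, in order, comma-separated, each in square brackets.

[kuhputoze], [hahesuhap], [hemufuhop]

/kuhputoge/:
  A Glottal Epenthesis: no change — [kuhputoge]
  B Velar Fronting: [kuhputoge] → [kuhputoze]
  C Geminate Reduction: no change — [kuhputoze]
  D Final Obstruent Devoicing: no change — [kuhputoze]
  E Intervocalic Lenition: no change — [kuhputoze]
/ahesugab/:
  A Glottal Epenthesis: [ahesugab] → [hahesugab]
  B Velar Fronting: no change — [hahesugab]
  C Geminate Reduction: no change — [hahesugab]
  D Final Obstruent Devoicing: [hahesugab] → [hahesugap]
  E Intervocalic Lenition: [hahesugap] → [hahesuhap]
/emufugob/:
  A Glottal Epenthesis: [emufugob] → [hemufugob]
  B Velar Fronting: no change — [hemufugob]
  C Geminate Reduction: no change — [hemufugob]
  D Final Obstruent Devoicing: [hemufugob] → [hemufugop]
  E Intervocalic Lenition: [hemufugop] → [hemufuhop]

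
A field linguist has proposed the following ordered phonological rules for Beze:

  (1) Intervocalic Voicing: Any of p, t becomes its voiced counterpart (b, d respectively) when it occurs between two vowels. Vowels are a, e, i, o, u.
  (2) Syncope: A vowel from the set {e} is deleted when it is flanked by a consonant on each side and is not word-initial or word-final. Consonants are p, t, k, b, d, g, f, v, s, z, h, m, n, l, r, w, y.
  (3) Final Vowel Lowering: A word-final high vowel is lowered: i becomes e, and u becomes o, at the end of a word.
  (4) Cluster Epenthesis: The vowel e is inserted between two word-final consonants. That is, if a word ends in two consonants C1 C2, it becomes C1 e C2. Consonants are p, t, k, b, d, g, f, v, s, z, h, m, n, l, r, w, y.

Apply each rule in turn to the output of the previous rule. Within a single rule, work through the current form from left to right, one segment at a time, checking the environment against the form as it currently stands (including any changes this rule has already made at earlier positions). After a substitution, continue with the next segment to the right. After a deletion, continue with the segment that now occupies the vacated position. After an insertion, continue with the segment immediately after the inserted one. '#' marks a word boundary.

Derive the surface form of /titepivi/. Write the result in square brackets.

[tidbive]

(1) Intervocalic Voicing: [titepivi] → [tidebivi]
(2) Syncope: [tidebivi] → [tidbivi]
(3) Final Vowel Lowering: [tidbivi] → [tidbive]
(4) Cluster Epenthesis: no change — [tidbive]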